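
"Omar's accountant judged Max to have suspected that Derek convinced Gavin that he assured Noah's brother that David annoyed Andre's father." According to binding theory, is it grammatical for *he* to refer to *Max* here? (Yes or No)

Yes

*Max* is an R-expression; Principle C requires it to be free (not bound by any c-commanding expression).
— he: subject of the clause headed by 'assured'; the pronoun does not c-command the R-expression — coreference allowed.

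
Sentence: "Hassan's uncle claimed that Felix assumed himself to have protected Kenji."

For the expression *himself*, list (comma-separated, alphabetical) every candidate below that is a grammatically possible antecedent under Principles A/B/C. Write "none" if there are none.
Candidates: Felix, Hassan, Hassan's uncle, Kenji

*himself* is a reflexive; Principle A requires it to be bound within its binding domain — the clause headed by 'assumed'.
— Felix: subject of the clause headed by 'assumed'; c-commands the reflexive within its binding domain — allowed (Principle A).
— Hassan: possessor inside the subject DP of the matrix clause; does not c-command the reflexive — cannot bind it (Principle A).
— Hassan's uncle: subject of the matrix clause; c-commands the reflexive but lies outside its binding domain — cannot bind it (Principle A).
— Kenji: object of the clause headed by 'protected'; does not c-command the reflexive — cannot bind it (Principle A).

Felix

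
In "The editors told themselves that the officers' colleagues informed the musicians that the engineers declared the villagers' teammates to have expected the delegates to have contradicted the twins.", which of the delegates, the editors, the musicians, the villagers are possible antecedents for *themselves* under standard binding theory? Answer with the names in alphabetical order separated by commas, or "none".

the editors

*themselves* is a reflexive; Principle A requires it to be bound within its binding domain — the matrix clause.
— the delegates: subject of the clause headed by 'contradicted'; does not c-command the reflexive — cannot bind it (Principle A).
— the editors: subject of the matrix clause; c-commands the reflexive within its binding domain — allowed (Principle A).
— the musicians: object of the clause headed by 'informed'; does not c-command the reflexive — cannot bind it (Principle A).
— the villagers: possessor inside the subject DP of the clause headed by 'expected'; does not c-command the reflexive — cannot bind it (Principle A).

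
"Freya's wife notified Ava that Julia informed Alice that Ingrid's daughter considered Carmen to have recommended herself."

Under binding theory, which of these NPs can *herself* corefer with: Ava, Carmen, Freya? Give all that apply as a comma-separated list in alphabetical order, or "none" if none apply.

Carmen

*herself* is a reflexive; Principle A requires it to be bound within its binding domain — the clause headed by 'recommended'.
— Ava: object of the matrix clause; c-commands the reflexive but lies outside its binding domain — cannot bind it (Principle A).
— Carmen: subject of the clause headed by 'recommended'; c-commands the reflexive within its binding domain — allowed (Principle A).
— Freya: possessor inside the subject DP of the matrix clause; does not c-command the reflexive — cannot bind it (Principle A).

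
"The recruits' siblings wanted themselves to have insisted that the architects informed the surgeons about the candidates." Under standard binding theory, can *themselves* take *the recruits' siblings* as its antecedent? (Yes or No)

Yes

*themselves* is a reflexive; Principle A requires it to be bound within its binding domain — the matrix clause.
— the recruits' siblings: subject of the matrix clause; c-commands the reflexive within its binding domain — allowed (Principle A).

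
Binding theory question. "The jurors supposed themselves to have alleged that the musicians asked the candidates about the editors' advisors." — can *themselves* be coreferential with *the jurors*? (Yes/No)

*themselves* is a reflexive; Principle A requires it to be bound within its binding domain — the matrix clause.
— the jurors: subject of the matrix clause; c-commands the reflexive within its binding domain — allowed (Principle A).

Yes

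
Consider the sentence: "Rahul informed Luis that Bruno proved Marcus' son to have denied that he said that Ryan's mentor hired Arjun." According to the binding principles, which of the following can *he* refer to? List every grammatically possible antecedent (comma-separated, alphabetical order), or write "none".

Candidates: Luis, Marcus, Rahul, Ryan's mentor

*he* is a pronoun; Principle B requires it to be free in its binding domain — the clause headed by 'said'.
— Luis: object of the matrix clause; c-commands the pronoun but lies outside its binding domain — allowed.
— Marcus: possessor inside the subject DP of the clause headed by 'denied'; does not c-command the pronoun — Principle B does not apply; allowed.
— Rahul: subject of the matrix clause; c-commands the pronoun but lies outside its binding domain — allowed.
— Ryan's mentor: subject of the clause headed by 'hired'; is c-commanded by the pronoun; coreference would bind this R-expression — blocked (Principle C).

Luis, Marcus, Rahul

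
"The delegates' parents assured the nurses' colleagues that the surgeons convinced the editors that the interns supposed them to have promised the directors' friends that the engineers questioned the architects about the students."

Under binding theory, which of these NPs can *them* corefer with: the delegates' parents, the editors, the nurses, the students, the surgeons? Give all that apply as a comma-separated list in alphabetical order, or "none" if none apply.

*them* is a pronoun; Principle B requires it to be free in its binding domain — the clause headed by 'supposed'.
— the delegates' parents: subject of the matrix clause; c-commands the pronoun but lies outside its binding domain — allowed.
— the editors: object of the clause headed by 'convinced'; c-commands the pronoun but lies outside its binding domain — allowed.
— the nurses: possessor inside the object DP of the matrix clause; does not c-command the pronoun — Principle B does not apply; allowed.
— the students: second object of the clause headed by 'questioned'; is c-commanded by the pronoun; coreference would bind this R-expression — blocked (Principle C).
— the surgeons: subject of the clause headed by 'convinced'; c-commands the pronoun but lies outside its binding domain — allowed.

the delegates' parents, the editors, the nurses, the surgeons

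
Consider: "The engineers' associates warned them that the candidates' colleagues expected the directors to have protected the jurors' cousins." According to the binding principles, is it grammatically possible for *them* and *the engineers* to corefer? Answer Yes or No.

*them* is a pronoun; Principle B requires it to be free in its binding domain — the matrix clause.
— the engineers: possessor inside the subject DP of the matrix clause; does not c-command the pronoun — Principle B does not apply; allowed.

Yes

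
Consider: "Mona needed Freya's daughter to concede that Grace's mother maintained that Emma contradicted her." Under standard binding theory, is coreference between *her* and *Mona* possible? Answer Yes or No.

*Mona* is an R-expression; Principle C requires it to be free (not bound by any c-commanding expression).
— her: object of the clause headed by 'contradicted'; the pronoun does not c-command the R-expression — coreference allowed.

Yes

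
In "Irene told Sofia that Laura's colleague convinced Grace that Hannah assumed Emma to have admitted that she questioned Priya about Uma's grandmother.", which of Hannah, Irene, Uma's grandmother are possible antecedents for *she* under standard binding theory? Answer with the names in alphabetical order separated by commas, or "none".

Hannah, Irene

*she* is a pronoun; Principle B requires it to be free in its binding domain — the clause headed by 'questioned'.
— Hannah: subject of the clause headed by 'assumed'; c-commands the pronoun but lies outside its binding domain — allowed.
— Irene: subject of the matrix clause; c-commands the pronoun but lies outside its binding domain — allowed.
— Uma's grandmother: second object of the clause headed by 'questioned'; is c-commanded by the pronoun; coreference would bind this R-expression — blocked (Principle C).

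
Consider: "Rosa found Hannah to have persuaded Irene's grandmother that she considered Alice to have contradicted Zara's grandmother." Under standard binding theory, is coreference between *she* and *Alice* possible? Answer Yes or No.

*Alice* is an R-expression; Principle C requires it to be free (not bound by any c-commanding expression).
— she: subject of the clause headed by 'considered'; the pronoun c-commands the R-expression — coreference blocked (Principle C).

No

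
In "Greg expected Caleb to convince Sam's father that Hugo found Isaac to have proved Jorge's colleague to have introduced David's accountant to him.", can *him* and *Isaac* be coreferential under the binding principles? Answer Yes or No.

*Isaac* is an R-expression; Principle C requires it to be free (not bound by any c-commanding expression).
— him: second object of the clause headed by 'introduced'; the pronoun does not c-command the R-expression — coreference allowed.

Yes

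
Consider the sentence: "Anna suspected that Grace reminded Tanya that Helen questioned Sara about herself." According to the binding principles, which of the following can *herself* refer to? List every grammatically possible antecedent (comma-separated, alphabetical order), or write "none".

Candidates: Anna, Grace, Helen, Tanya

*herself* is a reflexive; Principle A requires it to be bound within its binding domain — the clause headed by 'questioned'.
— Anna: subject of the matrix clause; c-commands the reflexive but lies outside its binding domain — cannot bind it (Principle A).
— Grace: subject of the clause headed by 'reminded'; c-commands the reflexive but lies outside its binding domain — cannot bind it (Principle A).
— Helen: subject of the clause headed by 'questioned'; c-commands the reflexive within its binding domain — allowed (Principle A).
— Tanya: object of the clause headed by 'reminded'; c-commands the reflexive but lies outside its binding domain — cannot bind it (Principle A).

Helen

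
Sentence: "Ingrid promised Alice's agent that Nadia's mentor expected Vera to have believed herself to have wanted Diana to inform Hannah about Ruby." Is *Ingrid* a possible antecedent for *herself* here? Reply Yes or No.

*herself* is a reflexive; Principle A requires it to be bound within its binding domain — the clause headed by 'believed'.
— Ingrid: subject of the matrix clause; c-commands the reflexive but lies outside its binding domain — cannot bind it (Principle A).

No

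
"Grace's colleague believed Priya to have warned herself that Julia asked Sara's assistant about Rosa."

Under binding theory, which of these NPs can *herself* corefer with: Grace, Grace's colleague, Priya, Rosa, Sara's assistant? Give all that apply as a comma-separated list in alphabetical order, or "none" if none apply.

*herself* is a reflexive; Principle A requires it to be bound within its binding domain — the clause headed by 'warned'.
— Grace: possessor inside the subject DP of the matrix clause; does not c-command the reflexive — cannot bind it (Principle A).
— Grace's colleague: subject of the matrix clause; c-commands the reflexive but lies outside its binding domain — cannot bind it (Principle A).
— Priya: subject of the clause headed by 'warned'; c-commands the reflexive within its binding domain — allowed (Principle A).
— Rosa: second object of the clause headed by 'asked'; does not c-command the reflexive — cannot bind it (Principle A).
— Sara's assistant: object of the clause headed by 'asked'; does not c-command the reflexive — cannot bind it (Principle A).

Priya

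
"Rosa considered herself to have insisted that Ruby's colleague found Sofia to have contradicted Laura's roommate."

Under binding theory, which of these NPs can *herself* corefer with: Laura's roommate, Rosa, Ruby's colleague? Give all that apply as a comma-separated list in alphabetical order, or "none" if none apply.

*herself* is a reflexive; Principle A requires it to be bound within its binding domain — the matrix clause.
— Laura's roommate: object of the clause headed by 'contradicted'; does not c-command the reflexive — cannot bind it (Principle A).
— Rosa: subject of the matrix clause; c-commands the reflexive within its binding domain — allowed (Principle A).
— Ruby's colleague: subject of the clause headed by 'found'; does not c-command the reflexive — cannot bind it (Principle A).

Rosa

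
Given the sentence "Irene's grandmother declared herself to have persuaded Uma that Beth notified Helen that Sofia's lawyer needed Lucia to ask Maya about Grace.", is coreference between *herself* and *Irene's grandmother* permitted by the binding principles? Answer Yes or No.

Yes

*herself* is a reflexive; Principle A requires it to be bound within its binding domain — the matrix clause.
— Irene's grandmother: subject of the matrix clause; c-commands the reflexive within its binding domain — allowed (Principle A).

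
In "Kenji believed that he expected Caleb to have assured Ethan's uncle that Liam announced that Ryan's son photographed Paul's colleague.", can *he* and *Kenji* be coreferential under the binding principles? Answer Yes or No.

*Kenji* is an R-expression; Principle C requires it to be free (not bound by any c-commanding expression).
— he: subject of the clause headed by 'expected'; the pronoun does not c-command the R-expression — coreference allowed.

Yes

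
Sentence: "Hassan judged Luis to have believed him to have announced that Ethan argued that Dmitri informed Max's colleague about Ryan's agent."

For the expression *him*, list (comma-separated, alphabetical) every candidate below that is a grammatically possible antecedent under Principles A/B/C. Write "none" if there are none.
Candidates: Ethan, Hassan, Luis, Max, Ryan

*him* is a pronoun; Principle B requires it to be free in its binding domain — the clause headed by 'believed'.
— Ethan: subject of the clause headed by 'argued'; is c-commanded by the pronoun; coreference would bind this R-expression — blocked (Principle C).
— Hassan: subject of the matrix clause; c-commands the pronoun but lies outside its binding domain — allowed.
— Luis: subject of the clause headed by 'believed'; c-commands the pronoun within its binding domain — blocked (Principle B).
— Max: possessor inside the object DP of the clause headed by 'informed'; is c-commanded by the pronoun; coreference would bind this R-expression — blocked (Principle C).
— Ryan: possessor inside the second object DP of the clause headed by 'informed'; is c-commanded by the pronoun; coreference would bind this R-expression — blocked (Principle C).

Hassan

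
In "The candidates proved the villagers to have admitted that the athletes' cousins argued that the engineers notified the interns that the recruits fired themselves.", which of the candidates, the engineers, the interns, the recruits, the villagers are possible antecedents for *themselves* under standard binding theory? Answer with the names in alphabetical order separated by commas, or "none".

*themselves* is a reflexive; Principle A requires it to be bound within its binding domain — the clause headed by 'fired'.
— the candidates: subject of the matrix clause; c-commands the reflexive but lies outside its binding domain — cannot bind it (Principle A).
— the engineers: subject of the clause headed by 'notified'; c-commands the reflexive but lies outside its binding domain — cannot bind it (Principle A).
— the interns: object of the clause headed by 'notified'; c-commands the reflexive but lies outside its binding domain — cannot bind it (Principle A).
— the recruits: subject of the clause headed by 'fired'; c-commands the reflexive within its binding domain — allowed (Principle A).
— the villagers: subject of the clause headed by 'admitted'; c-commands the reflexive but lies outside its binding domain — cannot bind it (Principle A).

the recruits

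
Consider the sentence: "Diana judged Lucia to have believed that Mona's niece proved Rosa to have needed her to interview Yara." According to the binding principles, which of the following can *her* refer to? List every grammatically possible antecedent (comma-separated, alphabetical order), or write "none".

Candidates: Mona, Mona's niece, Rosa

*her* is a pronoun; Principle B requires it to be free in its binding domain — the clause headed by 'needed'.
— Mona: possessor inside the subject DP of the clause headed by 'proved'; does not c-command the pronoun — Principle B does not apply; allowed.
— Mona's niece: subject of the clause headed by 'proved'; c-commands the pronoun but lies outside its binding domain — allowed.
— Rosa: subject of the clause headed by 'needed'; c-commands the pronoun within its binding domain — blocked (Principle B).

Mona, Mona's niece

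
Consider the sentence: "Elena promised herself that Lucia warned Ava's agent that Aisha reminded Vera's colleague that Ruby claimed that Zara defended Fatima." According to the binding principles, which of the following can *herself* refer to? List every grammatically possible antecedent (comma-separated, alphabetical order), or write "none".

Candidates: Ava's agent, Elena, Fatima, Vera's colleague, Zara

*herself* is a reflexive; Principle A requires it to be bound within its binding domain — the matrix clause.
— Ava's agent: object of the clause headed by 'warned'; does not c-command the reflexive — cannot bind it (Principle A).
— Elena: subject of the matrix clause; c-commands the reflexive within its binding domain — allowed (Principle A).
— Fatima: object of the clause headed by 'defended'; does not c-command the reflexive — cannot bind it (Principle A).
— Vera's colleague: object of the clause headed by 'reminded'; does not c-command the reflexive — cannot bind it (Principle A).
— Zara: subject of the clause headed by 'defended'; does not c-command the reflexive — cannot bind it (Principle A).

Elena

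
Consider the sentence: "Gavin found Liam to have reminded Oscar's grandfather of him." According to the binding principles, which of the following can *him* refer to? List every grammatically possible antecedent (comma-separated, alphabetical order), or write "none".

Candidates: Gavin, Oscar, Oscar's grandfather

*him* is a pronoun; Principle B requires it to be free in its binding domain — the clause headed by 'reminded'.
— Gavin: subject of the matrix clause; c-commands the pronoun but lies outside its binding domain — allowed.
— Oscar: possessor inside the object DP of the clause headed by 'reminded'; does not c-command the pronoun — Principle B does not apply; allowed.
— Oscar's grandfather: object of the clause headed by 'reminded'; c-commands the pronoun within its binding domain — blocked (Principle B).

Gavin, Oscar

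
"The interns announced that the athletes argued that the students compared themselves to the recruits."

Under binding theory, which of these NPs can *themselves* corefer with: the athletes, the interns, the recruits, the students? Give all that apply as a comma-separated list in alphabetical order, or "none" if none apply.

the students

*themselves* is a reflexive; Principle A requires it to be bound within its binding domain — the clause headed by 'compared'.
— the athletes: subject of the clause headed by 'argued'; c-commands the reflexive but lies outside its binding domain — cannot bind it (Principle A).
— the interns: subject of the matrix clause; c-commands the reflexive but lies outside its binding domain — cannot bind it (Principle A).
— the recruits: second object of the clause headed by 'compared'; does not c-command the reflexive — cannot bind it (Principle A).
— the students: subject of the clause headed by 'compared'; c-commands the reflexive within its binding domain — allowed (Principle A).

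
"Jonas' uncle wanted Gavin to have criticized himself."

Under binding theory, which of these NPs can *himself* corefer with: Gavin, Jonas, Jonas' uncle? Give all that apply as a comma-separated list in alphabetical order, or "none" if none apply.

*himself* is a reflexive; Principle A requires it to be bound within its binding domain — the clause headed by 'criticized'.
— Gavin: subject of the clause headed by 'criticized'; c-commands the reflexive within its binding domain — allowed (Principle A).
— Jonas: possessor inside the subject DP of the matrix clause; does not c-command the reflexive — cannot bind it (Principle A).
— Jonas' uncle: subject of the matrix clause; c-commands the reflexive but lies outside its binding domain — cannot bind it (Principle A).

Gavin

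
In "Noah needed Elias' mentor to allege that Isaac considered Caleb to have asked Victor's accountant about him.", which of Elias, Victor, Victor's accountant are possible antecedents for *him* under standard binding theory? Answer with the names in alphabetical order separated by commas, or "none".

*him* is a pronoun; Principle B requires it to be free in its binding domain — the clause headed by 'asked'.
— Elias: possessor inside the subject DP of the clause headed by 'allege'; does not c-command the pronoun — Principle B does not apply; allowed.
— Victor: possessor inside the object DP of the clause headed by 'asked'; does not c-command the pronoun — Principle B does not apply; allowed.
— Victor's accountant: object of the clause headed by 'asked'; c-commands the pronoun within its binding domain — blocked (Principle B).

Elias, Victor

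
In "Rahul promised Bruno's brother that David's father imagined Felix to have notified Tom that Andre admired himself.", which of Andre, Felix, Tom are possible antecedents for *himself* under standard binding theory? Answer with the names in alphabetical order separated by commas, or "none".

Andre

*himself* is a reflexive; Principle A requires it to be bound within its binding domain — the clause headed by 'admired'.
— Andre: subject of the clause headed by 'admired'; c-commands the reflexive within its binding domain — allowed (Principle A).
— Felix: subject of the clause headed by 'notified'; c-commands the reflexive but lies outside its binding domain — cannot bind it (Principle A).
— Tom: object of the clause headed by 'notified'; c-commands the reflexive but lies outside its binding domain — cannot bind it (Principle A).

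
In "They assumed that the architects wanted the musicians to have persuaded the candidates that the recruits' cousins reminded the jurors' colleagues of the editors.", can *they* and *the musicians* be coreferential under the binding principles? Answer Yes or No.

No

*the musicians* is an R-expression; Principle C requires it to be free (not bound by any c-commanding expression).
— they: subject of the matrix clause; the pronoun c-commands the R-expression — coreference blocked (Principle C).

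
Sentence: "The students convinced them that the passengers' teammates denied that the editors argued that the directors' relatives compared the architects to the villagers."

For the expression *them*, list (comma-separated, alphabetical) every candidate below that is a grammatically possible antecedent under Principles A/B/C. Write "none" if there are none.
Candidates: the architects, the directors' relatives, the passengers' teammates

none

*them* is a pronoun; Principle B requires it to be free in its binding domain — the matrix clause.
— the architects: object of the clause headed by 'compared'; is c-commanded by the pronoun; coreference would bind this R-expression — blocked (Principle C).
— the directors' relatives: subject of the clause headed by 'compared'; is c-commanded by the pronoun; coreference would bind this R-expression — blocked (Principle C).
— the passengers' teammates: subject of the clause headed by 'denied'; is c-commanded by the pronoun; coreference would bind this R-expression — blocked (Principle C).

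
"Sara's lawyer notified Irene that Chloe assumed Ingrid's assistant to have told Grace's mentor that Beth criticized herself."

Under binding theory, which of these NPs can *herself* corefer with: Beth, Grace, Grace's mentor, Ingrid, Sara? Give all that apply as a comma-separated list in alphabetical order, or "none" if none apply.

*herself* is a reflexive; Principle A requires it to be bound within its binding domain — the clause headed by 'criticized'.
— Beth: subject of the clause headed by 'criticized'; c-commands the reflexive within its binding domain — allowed (Principle A).
— Grace: possessor inside the object DP of the clause headed by 'told'; does not c-command the reflexive — cannot bind it (Principle A).
— Grace's mentor: object of the clause headed by 'told'; c-commands the reflexive but lies outside its binding domain — cannot bind it (Principle A).
— Ingrid: possessor inside the subject DP of the clause headed by 'told'; does not c-command the reflexive — cannot bind it (Principle A).
— Sara: possessor inside the subject DP of the matrix clause; does not c-command the reflexive — cannot bind it (Principle A).

Beth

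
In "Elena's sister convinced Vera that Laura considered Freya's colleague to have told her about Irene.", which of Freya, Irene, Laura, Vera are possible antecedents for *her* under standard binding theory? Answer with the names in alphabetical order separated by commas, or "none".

*her* is a pronoun; Principle B requires it to be free in its binding domain — the clause headed by 'told'.
— Freya: possessor inside the subject DP of the clause headed by 'told'; does not c-command the pronoun — Principle B does not apply; allowed.
— Irene: second object of the clause headed by 'told'; is c-commanded by the pronoun; coreference would bind this R-expression — blocked (Principle C).
— Laura: subject of the clause headed by 'considered'; c-commands the pronoun but lies outside its binding domain — allowed.
— Vera: object of the matrix clause; c-commands the pronoun but lies outside its binding domain — allowed.

Freya, Laura, Vera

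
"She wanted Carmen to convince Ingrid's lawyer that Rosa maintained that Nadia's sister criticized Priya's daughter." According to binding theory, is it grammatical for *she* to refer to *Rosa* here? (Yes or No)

*Rosa* is an R-expression; Principle C requires it to be free (not bound by any c-commanding expression).
— she: subject of the matrix clause; the pronoun c-commands the R-expression — coreference blocked (Principle C).

No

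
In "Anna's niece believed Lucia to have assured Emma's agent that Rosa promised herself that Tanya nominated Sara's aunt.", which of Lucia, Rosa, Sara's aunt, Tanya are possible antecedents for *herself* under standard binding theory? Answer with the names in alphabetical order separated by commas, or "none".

Rosa

*herself* is a reflexive; Principle A requires it to be bound within its binding domain — the clause headed by 'promised'.
— Lucia: subject of the clause headed by 'assured'; c-commands the reflexive but lies outside its binding domain — cannot bind it (Principle A).
— Rosa: subject of the clause headed by 'promised'; c-commands the reflexive within its binding domain — allowed (Principle A).
— Sara's aunt: object of the clause headed by 'nominated'; does not c-command the reflexive — cannot bind it (Principle A).
— Tanya: subject of the clause headed by 'nominated'; does not c-command the reflexive — cannot bind it (Principle A).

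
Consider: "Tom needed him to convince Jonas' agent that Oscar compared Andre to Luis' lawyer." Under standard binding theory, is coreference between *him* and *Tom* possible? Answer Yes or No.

*Tom* is an R-expression; Principle C requires it to be free (not bound by any c-commanding expression).
— him: subject of the clause headed by 'convince'; the R-expression locally c-commands the pronoun — coreference blocked (Principle B on the pronoun).

No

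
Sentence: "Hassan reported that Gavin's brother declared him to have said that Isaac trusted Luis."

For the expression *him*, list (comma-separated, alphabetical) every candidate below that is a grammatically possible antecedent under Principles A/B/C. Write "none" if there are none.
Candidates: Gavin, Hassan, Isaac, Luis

*him* is a pronoun; Principle B requires it to be free in its binding domain — the clause headed by 'declared'.
— Gavin: possessor inside the subject DP of the clause headed by 'declared'; does not c-command the pronoun — Principle B does not apply; allowed.
— Hassan: subject of the matrix clause; c-commands the pronoun but lies outside its binding domain — allowed.
— Isaac: subject of the clause headed by 'trusted'; is c-commanded by the pronoun; coreference would bind this R-expression — blocked (Principle C).
— Luis: object of the clause headed by 'trusted'; is c-commanded by the pronoun; coreference would bind this R-expression — blocked (Principle C).

Gavin, Hassan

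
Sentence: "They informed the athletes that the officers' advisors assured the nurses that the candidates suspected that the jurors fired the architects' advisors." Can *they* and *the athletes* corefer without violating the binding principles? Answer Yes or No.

No

*the athletes* is an R-expression; Principle C requires it to be free (not bound by any c-commanding expression).
— they: subject of the matrix clause; the pronoun c-commands the R-expression — coreference blocked (Principle C).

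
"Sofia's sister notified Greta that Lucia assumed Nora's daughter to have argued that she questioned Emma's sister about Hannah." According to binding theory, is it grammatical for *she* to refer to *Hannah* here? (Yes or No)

No

*Hannah* is an R-expression; Principle C requires it to be free (not bound by any c-commanding expression).
— she: subject of the clause headed by 'questioned'; the pronoun c-commands the R-expression — coreference blocked (Principle C).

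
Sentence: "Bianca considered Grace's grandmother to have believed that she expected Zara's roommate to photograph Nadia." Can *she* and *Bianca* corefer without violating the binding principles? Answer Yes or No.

Yes

*Bianca* is an R-expression; Principle C requires it to be free (not bound by any c-commanding expression).
— she: subject of the clause headed by 'expected'; the pronoun does not c-command the R-expression — coreference allowed.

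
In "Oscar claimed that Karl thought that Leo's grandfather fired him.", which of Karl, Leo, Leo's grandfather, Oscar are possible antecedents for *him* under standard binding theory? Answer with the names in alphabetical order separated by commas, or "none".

*him* is a pronoun; Principle B requires it to be free in its binding domain — the clause headed by 'fired'.
— Karl: subject of the clause headed by 'thought'; c-commands the pronoun but lies outside its binding domain — allowed.
— Leo: possessor inside the subject DP of the clause headed by 'fired'; does not c-command the pronoun — Principle B does not apply; allowed.
— Leo's grandfather: subject of the clause headed by 'fired'; c-commands the pronoun within its binding domain — blocked (Principle B).
— Oscar: subject of the matrix clause; c-commands the pronoun but lies outside its binding domain — allowed.

Karl, Leo, Oscar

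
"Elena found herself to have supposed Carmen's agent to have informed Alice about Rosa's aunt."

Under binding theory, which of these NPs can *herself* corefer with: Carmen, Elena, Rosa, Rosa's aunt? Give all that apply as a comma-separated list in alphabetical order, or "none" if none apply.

*herself* is a reflexive; Principle A requires it to be bound within its binding domain — the matrix clause.
— Carmen: possessor inside the subject DP of the clause headed by 'informed'; does not c-command the reflexive — cannot bind it (Principle A).
— Elena: subject of the matrix clause; c-commands the reflexive within its binding domain — allowed (Principle A).
— Rosa: possessor inside the second object DP of the clause headed by 'informed'; does not c-command the reflexive — cannot bind it (Principle A).
— Rosa's aunt: second object of the clause headed by 'informed'; does not c-command the reflexive — cannot bind it (Principle A).

Elena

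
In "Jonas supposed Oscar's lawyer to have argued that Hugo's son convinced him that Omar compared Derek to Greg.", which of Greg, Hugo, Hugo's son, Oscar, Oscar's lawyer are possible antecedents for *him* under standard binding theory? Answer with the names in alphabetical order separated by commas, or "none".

*him* is a pronoun; Principle B requires it to be free in its binding domain — the clause headed by 'convinced'.
— Greg: second object of the clause headed by 'compared'; is c-commanded by the pronoun; coreference would bind this R-expression — blocked (Principle C).
— Hugo: possessor inside the subject DP of the clause headed by 'convinced'; does not c-command the pronoun — Principle B does not apply; allowed.
— Hugo's son: subject of the clause headed by 'convinced'; c-commands the pronoun within its binding domain — blocked (Principle B).
— Oscar: possessor inside the subject DP of the clause headed by 'argued'; does not c-command the pronoun — Principle B does not apply; allowed.
— Oscar's lawyer: subject of the clause headed by 'argued'; c-commands the pronoun but lies outside its binding domain — allowed.

Hugo, Oscar, Oscar's lawyer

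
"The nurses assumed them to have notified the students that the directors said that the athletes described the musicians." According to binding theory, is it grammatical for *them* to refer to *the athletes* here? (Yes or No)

*the athletes* is an R-expression; Principle C requires it to be free (not bound by any c-commanding expression).
— them: subject of the clause headed by 'notified'; the pronoun c-commands the R-expression — coreference blocked (Principle C).

No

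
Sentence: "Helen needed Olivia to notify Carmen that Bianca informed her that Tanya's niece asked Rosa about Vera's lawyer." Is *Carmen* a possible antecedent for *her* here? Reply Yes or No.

*her* is a pronoun; Principle B requires it to be free in its binding domain — the clause headed by 'informed'.
— Carmen: object of the clause headed by 'notify'; c-commands the pronoun but lies outside its binding domain — allowed.

Yes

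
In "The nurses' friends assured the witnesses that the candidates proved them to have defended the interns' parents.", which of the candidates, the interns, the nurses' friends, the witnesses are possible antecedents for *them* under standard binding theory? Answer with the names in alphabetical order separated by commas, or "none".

the nurses' friends, the witnesses

*them* is a pronoun; Principle B requires it to be free in its binding domain — the clause headed by 'proved'.
— the candidates: subject of the clause headed by 'proved'; c-commands the pronoun within its binding domain — blocked (Principle B).
— the interns: possessor inside the object DP of the clause headed by 'defended'; is c-commanded by the pronoun; coreference would bind this R-expression — blocked (Principle C).
— the nurses' friends: subject of the matrix clause; c-commands the pronoun but lies outside its binding domain — allowed.
— the witnesses: object of the matrix clause; c-commands the pronoun but lies outside its binding domain — allowed.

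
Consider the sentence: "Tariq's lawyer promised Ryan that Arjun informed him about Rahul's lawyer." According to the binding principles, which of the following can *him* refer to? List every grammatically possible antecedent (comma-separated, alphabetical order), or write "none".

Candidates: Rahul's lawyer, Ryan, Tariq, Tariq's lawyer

*him* is a pronoun; Principle B requires it to be free in its binding domain — the clause headed by 'informed'.
— Rahul's lawyer: second object of the clause headed by 'informed'; is c-commanded by the pronoun; coreference would bind this R-expression — blocked (Principle C).
— Ryan: object of the matrix clause; c-commands the pronoun but lies outside its binding domain — allowed.
— Tariq: possessor inside the subject DP of the matrix clause; does not c-command the pronoun — Principle B does not apply; allowed.
— Tariq's lawyer: subject of the matrix clause; c-commands the pronoun but lies outside its binding domain — allowed.

Ryan, Tariq, Tariq's lawyer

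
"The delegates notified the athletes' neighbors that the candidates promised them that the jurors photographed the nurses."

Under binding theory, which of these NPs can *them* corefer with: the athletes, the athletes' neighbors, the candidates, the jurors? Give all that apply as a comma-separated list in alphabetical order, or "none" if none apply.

*them* is a pronoun; Principle B requires it to be free in its binding domain — the clause headed by 'promised'.
— the athletes: possessor inside the object DP of the matrix clause; does not c-command the pronoun — Principle B does not apply; allowed.
— the athletes' neighbors: object of the matrix clause; c-commands the pronoun but lies outside its binding domain — allowed.
— the candidates: subject of the clause headed by 'promised'; c-commands the pronoun within its binding domain — blocked (Principle B).
— the jurors: subject of the clause headed by 'photographed'; is c-commanded by the pronoun; coreference would bind this R-expression — blocked (Principle C).

the athletes, the athletes' neighbors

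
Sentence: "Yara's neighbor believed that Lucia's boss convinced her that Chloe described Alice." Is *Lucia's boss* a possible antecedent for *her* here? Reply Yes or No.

No

*her* is a pronoun; Principle B requires it to be free in its binding domain — the clause headed by 'convinced'.
— Lucia's boss: subject of the clause headed by 'convinced'; c-commands the pronoun within its binding domain — blocked (Principle B).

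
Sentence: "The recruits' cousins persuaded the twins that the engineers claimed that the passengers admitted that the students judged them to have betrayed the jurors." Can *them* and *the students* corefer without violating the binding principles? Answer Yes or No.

*the students* is an R-expression; Principle C requires it to be free (not bound by any c-commanding expression).
— them: subject of the clause headed by 'betrayed'; the R-expression locally c-commands the pronoun — coreference blocked (Principle B on the pronoun).

No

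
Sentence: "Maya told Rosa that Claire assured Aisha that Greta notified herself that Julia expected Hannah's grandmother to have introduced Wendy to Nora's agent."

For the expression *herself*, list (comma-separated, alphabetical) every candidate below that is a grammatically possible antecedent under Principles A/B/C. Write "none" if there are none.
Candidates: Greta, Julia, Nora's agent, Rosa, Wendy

*herself* is a reflexive; Principle A requires it to be bound within its binding domain — the clause headed by 'notified'.
— Greta: subject of the clause headed by 'notified'; c-commands the reflexive within its binding domain — allowed (Principle A).
— Julia: subject of the clause headed by 'expected'; does not c-command the reflexive — cannot bind it (Principle A).
— Nora's agent: second object of the clause headed by 'introduced'; does not c-command the reflexive — cannot bind it (Principle A).
— Rosa: object of the matrix clause; c-commands the reflexive but lies outside its binding domain — cannot bind it (Principle A).
— Wendy: object of the clause headed by 'introduced'; does not c-command the reflexive — cannot bind it (Principle A).

Greta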